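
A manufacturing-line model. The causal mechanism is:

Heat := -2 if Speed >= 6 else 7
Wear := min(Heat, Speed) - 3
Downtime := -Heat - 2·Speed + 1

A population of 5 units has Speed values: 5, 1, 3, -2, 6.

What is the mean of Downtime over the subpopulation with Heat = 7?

Conditioning on Heat=7 selects the 4 unit(s) with Speed ∈ {5, 1, 3, -2}. Their Downtime values: -16, -8, -12, -2. Mean = -9.5.

-9.5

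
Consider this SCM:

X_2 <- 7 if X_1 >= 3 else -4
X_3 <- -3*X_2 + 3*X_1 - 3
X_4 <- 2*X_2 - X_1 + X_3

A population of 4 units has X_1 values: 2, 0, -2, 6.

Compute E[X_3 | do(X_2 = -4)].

Every unit gets X_2=-4 under the intervention. X_3 values become 15, 9, 3, 27; E[X_3|do(X_2=-4)] = 13.5.

13.5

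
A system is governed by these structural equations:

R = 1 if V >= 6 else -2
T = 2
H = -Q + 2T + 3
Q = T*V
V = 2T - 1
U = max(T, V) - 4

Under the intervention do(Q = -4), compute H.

The intervention breaks the incoming arrows to Q: Q = T*V no longer applies, and Q = -4.
H = -Q + 2T + 3  [with Q=-4, T=2]  = 11

11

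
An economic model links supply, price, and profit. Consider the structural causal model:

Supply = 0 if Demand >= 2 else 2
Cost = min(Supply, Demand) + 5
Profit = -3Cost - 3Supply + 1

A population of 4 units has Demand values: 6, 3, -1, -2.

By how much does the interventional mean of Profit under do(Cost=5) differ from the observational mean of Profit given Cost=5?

Every unit gets Cost=5 under the intervention. Profit values become -14, -14, -20, -20; E[Profit|do(Cost=5)] = -17.
E[Profit|Cost=5] averages over only the 2 units with Cost=5 (Demand = 6, 3): Profit = -14, -14, mean -14.
Difference = -17 − (-14) = -3.

-3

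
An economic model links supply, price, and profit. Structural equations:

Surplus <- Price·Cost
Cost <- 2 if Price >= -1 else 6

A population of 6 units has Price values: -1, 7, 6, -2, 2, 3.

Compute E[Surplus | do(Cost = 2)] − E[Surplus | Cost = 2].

Every unit gets Cost=2 under the intervention. Surplus values become -2, 14, 12, -4, 4, 6; E[Surplus|do(Cost=2)] = 5.
Conditioning on Cost=2 selects the 5 unit(s) with Price ∈ {-1, 7, 6, 2, 3}. Their Surplus values: -2, 14, 12, 4, 6. Mean = 6.8.
Difference = 5 − 6.8 = -1.8.

-1.8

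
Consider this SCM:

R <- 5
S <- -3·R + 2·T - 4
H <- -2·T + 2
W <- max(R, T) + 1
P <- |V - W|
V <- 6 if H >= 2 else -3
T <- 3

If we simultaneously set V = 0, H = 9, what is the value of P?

Under do(V = 0, H = 9), each intervened variable's structural equation is replaced by its fixed value.
W = max(R, T) + 1  [with R=5, T=3]  = 6
P = |V - W|  [with V=0, W=6]  = 6

6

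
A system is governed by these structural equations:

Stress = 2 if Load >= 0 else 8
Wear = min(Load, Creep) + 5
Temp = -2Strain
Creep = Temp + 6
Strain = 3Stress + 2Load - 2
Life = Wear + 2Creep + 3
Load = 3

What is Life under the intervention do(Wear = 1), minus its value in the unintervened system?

Intervening sets Wear = 1 and removes its equation (Wear = min(Load, Creep) + 5).
Stress = 2 if Load >= 0 else 8  [with Load=3]  = 2
Strain = 3Stress + 2Load - 2  [with Stress=2, Load=3]  = 10
Temp = -2Strain  [with Strain=10]  = -20
Creep = Temp + 6  [with Temp=-20]  = -14
Life = Wear + 2Creep + 3  [with Wear=1, Creep=-14]  = -24
Without intervention: Stress = 2 if Load >= 0 else 8  [with Load=3]  = 2; Strain = 3Stress + 2Load - 2  [with Stress=2, Load=3]  = 10; Temp = -2Strain  [with Strain=10]  = -20; Creep = Temp + 6  [with Temp=-20]  = -14; Wear = min(Load, Creep) + 5  [with Load=3, Creep=-14]  = -9; Life = Wear + 2Creep + 3  [with Wear=-9, Creep=-14]  = -34.
Change = -24 − (-34) = 10.

10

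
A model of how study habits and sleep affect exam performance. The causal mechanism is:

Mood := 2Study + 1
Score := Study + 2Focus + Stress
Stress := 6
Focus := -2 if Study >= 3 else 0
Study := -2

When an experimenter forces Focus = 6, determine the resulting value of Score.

The intervention breaks the incoming arrows to Focus: Focus := -2 if Study >= 3 else 0 no longer applies, and Focus = 6.
Score = Study + 2Focus + Stress  [with Study=-2, Focus=6, Stress=6]  = 16

16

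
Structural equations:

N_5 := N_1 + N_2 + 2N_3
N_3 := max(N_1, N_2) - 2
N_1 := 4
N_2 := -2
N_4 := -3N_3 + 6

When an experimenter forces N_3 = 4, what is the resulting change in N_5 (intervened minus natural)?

4

do(N_3=4) replaces the equation N_3 := max(N_1, N_2) - 2 with the constant N_3 = 4.
N_5 = N_1 + N_2 + 2N_3  [with N_1=4, N_2=-2, N_3=4]  = 10
Without intervention: N_3 = max(N_1, N_2) - 2  [with N_1=4, N_2=-2]  = 2; N_5 = N_1 + N_2 + 2N_3  [with N_1=4, N_2=-2, N_3=2]  = 6.
Change = 10 − 6 = 4.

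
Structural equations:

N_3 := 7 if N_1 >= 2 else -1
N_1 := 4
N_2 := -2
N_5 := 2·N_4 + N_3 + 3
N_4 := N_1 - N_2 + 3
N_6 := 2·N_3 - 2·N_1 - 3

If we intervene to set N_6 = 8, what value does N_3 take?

7

do(N_6=8) replaces the equation N_6 := 2·N_3 - 2·N_1 - 3 with the constant N_6 = 8.
N_3 is not downstream of the intervention, so its value is determined by the original equations.
N_3 = 7 if N_1 >= 2 else -1  [with N_1=4]  = 7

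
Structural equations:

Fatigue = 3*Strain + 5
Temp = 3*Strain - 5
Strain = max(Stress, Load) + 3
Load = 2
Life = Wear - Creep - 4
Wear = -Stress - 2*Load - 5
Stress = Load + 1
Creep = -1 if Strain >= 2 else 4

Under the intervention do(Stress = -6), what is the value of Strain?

The intervention breaks the incoming arrows to Stress: Stress = Load + 1 no longer applies, and Stress = -6.
Strain = max(Stress, Load) + 3  [with Stress=-6, Load=2]  = 5

5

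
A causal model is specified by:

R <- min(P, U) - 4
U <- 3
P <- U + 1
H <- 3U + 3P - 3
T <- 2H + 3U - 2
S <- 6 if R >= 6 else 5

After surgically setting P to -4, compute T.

-5

Under do(P=-4), the mechanism P <- U + 1 is discarded; P is fixed at -4.
H = 3U + 3P - 3  [with U=3, P=-4]  = -6
T = 2H + 3U - 2  [with H=-6, U=3]  = -5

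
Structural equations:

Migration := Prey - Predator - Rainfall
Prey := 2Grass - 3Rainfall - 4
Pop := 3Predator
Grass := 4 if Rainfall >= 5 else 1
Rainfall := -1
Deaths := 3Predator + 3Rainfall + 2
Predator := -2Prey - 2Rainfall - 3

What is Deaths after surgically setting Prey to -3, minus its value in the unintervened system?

24

do(Prey=-3) replaces the equation Prey := 2Grass - 3Rainfall - 4 with the constant Prey = -3.
Predator = -2Prey - 2Rainfall - 3  [with Prey=-3, Rainfall=-1]  = 5
Deaths = 3Predator + 3Rainfall + 2  [with Predator=5, Rainfall=-1]  = 14
Without intervention: Grass = 4 if Rainfall >= 5 else 1  [with Rainfall=-1]  = 1; Prey = 2Grass - 3Rainfall - 4  [with Grass=1, Rainfall=-1]  = 1; Predator = -2Prey - 2Rainfall - 3  [with Prey=1, Rainfall=-1]  = -3; Deaths = 3Predator + 3Rainfall + 2  [with Predator=-3, Rainfall=-1]  = -10.
Change = 14 − (-10) = 24.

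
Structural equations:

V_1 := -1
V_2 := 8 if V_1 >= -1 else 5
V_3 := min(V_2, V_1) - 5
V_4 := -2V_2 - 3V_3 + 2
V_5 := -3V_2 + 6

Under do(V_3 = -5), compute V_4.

The intervention breaks the incoming arrows to V_3: V_3 := min(V_2, V_1) - 5 no longer applies, and V_3 = -5.
V_2 = 8 if V_1 >= -1 else 5  [with V_1=-1]  = 8
V_4 = -2V_2 - 3V_3 + 2  [with V_2=8, V_3=-5]  = 1

1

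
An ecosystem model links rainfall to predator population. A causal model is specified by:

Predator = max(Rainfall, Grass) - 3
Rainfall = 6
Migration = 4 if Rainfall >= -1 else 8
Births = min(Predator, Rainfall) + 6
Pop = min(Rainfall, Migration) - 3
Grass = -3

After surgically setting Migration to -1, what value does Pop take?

-4

The intervention breaks the incoming arrows to Migration: Migration = 4 if Rainfall >= -1 else 8 no longer applies, and Migration = -1.
Pop = min(Rainfall, Migration) - 3  [with Rainfall=6, Migration=-1]  = -4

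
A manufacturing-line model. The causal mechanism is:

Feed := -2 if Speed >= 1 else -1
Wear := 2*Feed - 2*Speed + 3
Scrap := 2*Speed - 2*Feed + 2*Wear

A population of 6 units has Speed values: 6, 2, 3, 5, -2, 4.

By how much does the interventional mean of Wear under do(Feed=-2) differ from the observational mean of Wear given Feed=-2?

Under do(Feed=-2), Feed's equation is replaced by Feed=-2 for every unit. Per-unit Wear: -13, -5, -7, -11, 3, -9. Mean = -7.
E[Wear|Feed=-2] averages over only the 5 units with Feed=-2 (Speed = 6, 2, 3, 5, 4): Wear = -13, -5, -7, -11, -9, mean -9.
Difference = -7 − (-9) = 2.

2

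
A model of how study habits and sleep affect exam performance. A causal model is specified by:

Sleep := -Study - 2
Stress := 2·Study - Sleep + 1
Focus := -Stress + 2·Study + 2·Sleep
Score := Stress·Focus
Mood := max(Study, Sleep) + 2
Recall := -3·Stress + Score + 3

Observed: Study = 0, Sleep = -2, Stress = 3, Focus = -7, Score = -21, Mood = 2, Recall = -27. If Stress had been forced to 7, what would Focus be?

The intervention breaks the incoming arrows to Stress: Stress := 2·Study - Sleep + 1 no longer applies, and Stress = 7.
Sleep = -Study - 2  [with Study=0]  = -2
Focus = -Stress + 2·Study + 2·Sleep  [with Stress=7, Study=0, Sleep=-2]  = -11

-11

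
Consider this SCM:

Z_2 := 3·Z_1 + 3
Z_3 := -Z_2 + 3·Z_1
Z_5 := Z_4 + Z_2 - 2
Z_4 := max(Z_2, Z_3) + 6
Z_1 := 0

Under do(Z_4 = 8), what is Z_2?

3

The intervention breaks the incoming arrows to Z_4: Z_4 := max(Z_2, Z_3) + 6 no longer applies, and Z_4 = 8.
Since Z_2 is not a descendant of the intervened variable, it is unaffected.
Z_2 = 3·Z_1 + 3  [with Z_1=0]  = 3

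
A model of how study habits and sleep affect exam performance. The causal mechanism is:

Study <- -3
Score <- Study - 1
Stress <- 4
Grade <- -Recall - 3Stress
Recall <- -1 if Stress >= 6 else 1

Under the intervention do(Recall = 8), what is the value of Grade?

-20

Intervening sets Recall = 8 and removes its equation (Recall <- -1 if Stress >= 6 else 1).
Grade = -Recall - 3Stress  [with Recall=8, Stress=4]  = -20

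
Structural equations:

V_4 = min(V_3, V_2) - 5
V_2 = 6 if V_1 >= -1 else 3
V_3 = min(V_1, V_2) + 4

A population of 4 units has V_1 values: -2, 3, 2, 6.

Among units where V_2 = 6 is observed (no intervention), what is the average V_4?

1

Conditioning on V_2=6 selects the 3 unit(s) with V_1 ∈ {3, 2, 6}. Their V_4 values: 1, 1, 1. Mean = 1.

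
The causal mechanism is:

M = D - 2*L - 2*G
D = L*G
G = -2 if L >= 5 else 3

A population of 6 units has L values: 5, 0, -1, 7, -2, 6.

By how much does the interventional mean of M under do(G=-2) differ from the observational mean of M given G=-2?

do(G=-2) breaks G's dependence on L. With G=-2 fixed, M across the units is -16, 4, 8, -24, 12, -20, mean -6.
E[M|G=-2] averages over only the 3 units with G=-2 (L = 5, 7, 6): M = -16, -24, -20, mean -20.
Difference = -6 − (-20) = 14.

14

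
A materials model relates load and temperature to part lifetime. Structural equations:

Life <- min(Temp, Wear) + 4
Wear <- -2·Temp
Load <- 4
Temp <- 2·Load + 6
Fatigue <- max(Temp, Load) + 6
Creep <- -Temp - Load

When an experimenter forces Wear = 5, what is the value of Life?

9

Under do(Wear=5), the mechanism Wear <- -2·Temp is discarded; Wear is fixed at 5.
Temp = 2·Load + 6  [with Load=4]  = 14
Life = min(Temp, Wear) + 4  [with Temp=14, Wear=5]  = 9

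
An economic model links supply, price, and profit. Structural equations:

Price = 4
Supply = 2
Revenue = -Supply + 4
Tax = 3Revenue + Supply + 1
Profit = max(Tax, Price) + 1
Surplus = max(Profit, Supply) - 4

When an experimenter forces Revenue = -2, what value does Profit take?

5

do(Revenue=-2) replaces the equation Revenue = -Supply + 4 with the constant Revenue = -2.
Tax = 3Revenue + Supply + 1  [with Revenue=-2, Supply=2]  = -3
Profit = max(Tax, Price) + 1  [with Tax=-3, Price=4]  = 5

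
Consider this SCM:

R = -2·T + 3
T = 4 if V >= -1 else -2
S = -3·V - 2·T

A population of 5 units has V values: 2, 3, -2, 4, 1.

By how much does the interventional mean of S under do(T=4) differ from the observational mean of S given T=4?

The intervention sets T=4 in all 5 units regardless of V. Recomputing S per unit gives -14, -17, -2, -20, -11; average -12.8.
Conditioning on T=4 selects the 4 unit(s) with V ∈ {2, 3, 4, 1}. Their S values: -14, -17, -20, -11. Mean = -15.5.
Difference = -12.8 − (-15.5) = 2.7.

2.7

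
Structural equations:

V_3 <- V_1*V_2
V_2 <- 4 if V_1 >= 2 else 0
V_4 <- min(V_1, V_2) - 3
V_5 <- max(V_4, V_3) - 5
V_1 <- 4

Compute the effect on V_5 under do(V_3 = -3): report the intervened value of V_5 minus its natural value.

-15

do(V_3=-3) replaces the equation V_3 <- V_1*V_2 with the constant V_3 = -3.
V_2 = 4 if V_1 >= 2 else 0  [with V_1=4]  = 4
V_4 = min(V_1, V_2) - 3  [with V_1=4, V_2=4]  = 1
V_5 = max(V_4, V_3) - 5  [with V_4=1, V_3=-3]  = -4
Without intervention: V_2 = 4 if V_1 >= 2 else 0  [with V_1=4]  = 4; V_3 = V_1*V_2  [with V_1=4, V_2=4]  = 16; V_4 = min(V_1, V_2) - 3  [with V_1=4, V_2=4]  = 1; V_5 = max(V_4, V_3) - 5  [with V_4=1, V_3=16]  = 11.
Change = -4 − 11 = -15.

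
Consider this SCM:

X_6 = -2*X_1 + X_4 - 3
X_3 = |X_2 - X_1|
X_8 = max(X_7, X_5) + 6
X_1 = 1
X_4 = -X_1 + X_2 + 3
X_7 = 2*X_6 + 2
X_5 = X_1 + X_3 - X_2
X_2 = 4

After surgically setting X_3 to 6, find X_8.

10

The intervention breaks the incoming arrows to X_3: X_3 = |X_2 - X_1| no longer applies, and X_3 = 6.
X_4 = -X_1 + X_2 + 3  [with X_1=1, X_2=4]  = 6
X_5 = X_1 + X_3 - X_2  [with X_1=1, X_3=6, X_2=4]  = 3
X_6 = -2*X_1 + X_4 - 3  [with X_1=1, X_4=6]  = 1
X_7 = 2*X_6 + 2  [with X_6=1]  = 4
X_8 = max(X_7, X_5) + 6  [with X_7=4, X_5=3]  = 10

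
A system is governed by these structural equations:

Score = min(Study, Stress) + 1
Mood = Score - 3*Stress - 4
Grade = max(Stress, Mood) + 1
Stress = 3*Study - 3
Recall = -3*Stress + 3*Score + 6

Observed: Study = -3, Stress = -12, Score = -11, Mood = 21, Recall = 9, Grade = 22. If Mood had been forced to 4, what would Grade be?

Under do(Mood=4), the mechanism Mood = Score - 3*Stress - 4 is discarded; Mood is fixed at 4.
Stress = 3*Study - 3  [with Study=-3]  = -12
Grade = max(Stress, Mood) + 1  [with Stress=-12, Mood=4]  = 5

5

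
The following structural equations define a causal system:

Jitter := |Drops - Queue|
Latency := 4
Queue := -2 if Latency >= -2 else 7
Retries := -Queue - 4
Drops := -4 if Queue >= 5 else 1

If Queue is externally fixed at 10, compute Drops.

-4

The intervention breaks the incoming arrows to Queue: Queue := -2 if Latency >= -2 else 7 no longer applies, and Queue = 10.
Drops = -4 if Queue >= 5 else 1  [with Queue=10]  = -4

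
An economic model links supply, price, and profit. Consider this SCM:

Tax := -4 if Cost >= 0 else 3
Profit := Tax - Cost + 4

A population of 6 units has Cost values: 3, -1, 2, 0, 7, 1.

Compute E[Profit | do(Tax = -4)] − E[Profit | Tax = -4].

0.6

The intervention sets Tax=-4 in all 6 units regardless of Cost. Recomputing Profit per unit gives -3, 1, -2, 0, -7, -1; average -2.
Observing Tax=-4 restricts to units where Tax's equation naturally yields -4: Cost ∈ {3, 2, 0, 7, 1}. In that subpopulation Profit = -3, -2, 0, -7, -1, mean -2.6.
Difference = -2 − (-2.6) = 0.6.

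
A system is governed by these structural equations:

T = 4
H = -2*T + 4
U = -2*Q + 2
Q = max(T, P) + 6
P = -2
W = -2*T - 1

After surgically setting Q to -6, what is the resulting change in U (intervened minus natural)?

Under do(Q=-6), the mechanism Q = max(T, P) + 6 is discarded; Q is fixed at -6.
U = -2*Q + 2  [with Q=-6]  = 14
Without intervention: Q = max(T, P) + 6  [with T=4, P=-2]  = 10; U = -2*Q + 2  [with Q=10]  = -18.
Change = 14 − (-18) = 32.

32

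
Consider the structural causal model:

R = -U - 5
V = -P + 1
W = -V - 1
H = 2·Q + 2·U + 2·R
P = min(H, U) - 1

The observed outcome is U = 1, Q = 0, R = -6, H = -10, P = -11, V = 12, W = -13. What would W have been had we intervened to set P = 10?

8

Under do(P=10), the mechanism P = min(H, U) - 1 is discarded; P is fixed at 10.
V = -P + 1  [with P=10]  = -9
W = -V - 1  [with V=-9]  = 8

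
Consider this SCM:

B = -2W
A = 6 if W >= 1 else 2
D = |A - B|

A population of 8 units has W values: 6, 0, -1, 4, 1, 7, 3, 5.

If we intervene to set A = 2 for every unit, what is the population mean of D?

8.25

Every unit gets A=2 under the intervention. D values become 14, 2, 0, 10, 4, 16, 8, 12; E[D|do(A=2)] = 8.25.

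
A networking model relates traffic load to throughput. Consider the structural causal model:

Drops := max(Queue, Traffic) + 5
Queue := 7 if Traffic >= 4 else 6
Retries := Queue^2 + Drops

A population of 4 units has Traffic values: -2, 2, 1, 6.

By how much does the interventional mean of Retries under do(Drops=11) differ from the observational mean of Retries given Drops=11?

3.25

Under do(Drops=11), Drops's equation is replaced by Drops=11 for every unit. Per-unit Retries: 47, 47, 47, 60. Mean = 50.25.
Observing Drops=11 restricts to units where Drops's equation naturally yields 11: Traffic ∈ {-2, 2, 1}. In that subpopulation Retries = 47, 47, 47, mean 47.
Difference = 50.25 − 47 = 3.25.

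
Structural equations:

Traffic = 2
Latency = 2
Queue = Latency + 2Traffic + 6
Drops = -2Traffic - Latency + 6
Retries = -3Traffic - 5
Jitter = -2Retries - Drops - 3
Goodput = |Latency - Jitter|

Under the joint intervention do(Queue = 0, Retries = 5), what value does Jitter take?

Setting Queue = 0, Retries = 5 by intervention discards those variables' equations.
Drops = -2Traffic - Latency + 6  [with Traffic=2, Latency=2]  = 0
Jitter = -2Retries - Drops - 3  [with Retries=5, Drops=0]  = -13

-13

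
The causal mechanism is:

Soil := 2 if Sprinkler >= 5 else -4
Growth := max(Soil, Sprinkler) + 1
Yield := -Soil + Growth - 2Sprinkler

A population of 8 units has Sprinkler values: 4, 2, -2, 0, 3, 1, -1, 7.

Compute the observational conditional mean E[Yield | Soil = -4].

Observing Soil=-4 restricts to units where Soil's equation naturally yields -4: Sprinkler ∈ {4, 2, -2, 0, 3, 1, -1}. In that subpopulation Yield = 1, 3, 7, 5, 2, 4, 6, mean 4.

4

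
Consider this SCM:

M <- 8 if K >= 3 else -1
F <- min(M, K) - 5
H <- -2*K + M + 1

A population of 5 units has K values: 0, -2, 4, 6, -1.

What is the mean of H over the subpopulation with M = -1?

Observing M=-1 restricts to units where M's equation naturally yields -1: K ∈ {0, -2, -1}. In that subpopulation H = 0, 4, 2, mean 2.

2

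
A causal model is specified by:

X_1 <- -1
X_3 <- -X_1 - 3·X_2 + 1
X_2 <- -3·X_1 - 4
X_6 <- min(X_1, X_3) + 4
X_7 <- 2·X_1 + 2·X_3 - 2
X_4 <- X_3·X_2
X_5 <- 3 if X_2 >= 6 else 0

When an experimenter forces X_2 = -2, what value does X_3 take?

8

The intervention breaks the incoming arrows to X_2: X_2 <- -3·X_1 - 4 no longer applies, and X_2 = -2.
X_3 = -X_1 - 3·X_2 + 1  [with X_1=-1, X_2=-2]  = 8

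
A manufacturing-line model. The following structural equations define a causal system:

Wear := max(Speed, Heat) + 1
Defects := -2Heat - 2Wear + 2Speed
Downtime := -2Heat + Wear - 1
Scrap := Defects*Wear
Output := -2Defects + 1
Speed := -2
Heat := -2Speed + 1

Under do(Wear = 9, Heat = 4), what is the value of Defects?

-30

The joint intervention fixes Wear = 9, Heat = 4, removing each variable's own equation.
Defects = -2Heat - 2Wear + 2Speed  [with Heat=4, Wear=9, Speed=-2]  = -30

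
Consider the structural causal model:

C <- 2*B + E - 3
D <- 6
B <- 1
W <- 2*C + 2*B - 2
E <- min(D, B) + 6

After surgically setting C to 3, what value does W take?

Intervening sets C = 3 and removes its equation (C <- 2*B + E - 3).
W = 2*C + 2*B - 2  [with C=3, B=1]  = 6

6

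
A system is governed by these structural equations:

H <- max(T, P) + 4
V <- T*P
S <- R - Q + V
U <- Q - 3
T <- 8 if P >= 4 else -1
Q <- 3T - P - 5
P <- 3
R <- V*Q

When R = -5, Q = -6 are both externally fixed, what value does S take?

-2

Setting R = -5, Q = -6 by intervention discards those variables' equations.
T = 8 if P >= 4 else -1  [with P=3]  = -1
V = T*P  [with T=-1, P=3]  = -3
S = R - Q + V  [with R=-5, Q=-6, V=-3]  = -2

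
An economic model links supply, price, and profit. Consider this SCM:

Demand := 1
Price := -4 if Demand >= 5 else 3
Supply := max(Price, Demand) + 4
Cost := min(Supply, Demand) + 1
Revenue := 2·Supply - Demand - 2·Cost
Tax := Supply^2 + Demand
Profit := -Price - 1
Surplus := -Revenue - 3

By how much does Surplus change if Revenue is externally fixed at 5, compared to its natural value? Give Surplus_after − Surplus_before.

do(Revenue=5) replaces the equation Revenue := 2·Supply - Demand - 2·Cost with the constant Revenue = 5.
Surplus = -Revenue - 3  [with Revenue=5]  = -8
Without intervention: Price = -4 if Demand >= 5 else 3  [with Demand=1]  = 3; Supply = max(Price, Demand) + 4  [with Price=3, Demand=1]  = 7; Cost = min(Supply, Demand) + 1  [with Supply=7, Demand=1]  = 2; Revenue = 2·Supply - Demand - 2·Cost  [with Supply=7, Demand=1, Cost=2]  = 9; Surplus = -Revenue - 3  [with Revenue=9]  = -12.
Change = -8 − (-12) = 4.

4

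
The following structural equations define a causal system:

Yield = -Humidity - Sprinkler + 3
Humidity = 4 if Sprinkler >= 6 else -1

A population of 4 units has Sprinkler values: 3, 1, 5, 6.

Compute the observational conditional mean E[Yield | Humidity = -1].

1

Observing Humidity=-1 restricts to units where Humidity's equation naturally yields -1: Sprinkler ∈ {3, 1, 5}. In that subpopulation Yield = 1, 3, -1, mean 1.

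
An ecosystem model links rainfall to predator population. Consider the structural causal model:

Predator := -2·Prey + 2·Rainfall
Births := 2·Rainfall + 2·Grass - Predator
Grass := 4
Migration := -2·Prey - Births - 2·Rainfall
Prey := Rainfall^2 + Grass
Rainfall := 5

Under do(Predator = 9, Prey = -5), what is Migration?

The joint intervention fixes Predator = 9, Prey = -5, removing each variable's own equation.
Births = 2·Rainfall + 2·Grass - Predator  [with Rainfall=5, Grass=4, Predator=9]  = 9
Migration = -2·Prey - Births - 2·Rainfall  [with Prey=-5, Births=9, Rainfall=5]  = -9

-9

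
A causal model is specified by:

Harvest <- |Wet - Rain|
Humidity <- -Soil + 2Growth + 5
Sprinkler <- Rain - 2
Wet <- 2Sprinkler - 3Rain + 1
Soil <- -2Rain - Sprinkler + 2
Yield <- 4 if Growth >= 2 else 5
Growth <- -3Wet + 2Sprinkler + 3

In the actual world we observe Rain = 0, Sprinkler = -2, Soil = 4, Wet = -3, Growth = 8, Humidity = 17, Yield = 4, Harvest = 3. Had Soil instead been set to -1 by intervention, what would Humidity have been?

22

The intervention breaks the incoming arrows to Soil: Soil <- -2Rain - Sprinkler + 2 no longer applies, and Soil = -1.
Sprinkler = Rain - 2  [with Rain=0]  = -2
Wet = 2Sprinkler - 3Rain + 1  [with Sprinkler=-2, Rain=0]  = -3
Growth = -3Wet + 2Sprinkler + 3  [with Wet=-3, Sprinkler=-2]  = 8
Humidity = -Soil + 2Growth + 5  [with Soil=-1, Growth=8]  = 22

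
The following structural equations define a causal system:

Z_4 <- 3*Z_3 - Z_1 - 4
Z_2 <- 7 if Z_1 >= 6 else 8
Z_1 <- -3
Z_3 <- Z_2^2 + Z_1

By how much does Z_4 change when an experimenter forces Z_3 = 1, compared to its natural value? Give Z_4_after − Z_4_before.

The intervention breaks the incoming arrows to Z_3: Z_3 <- Z_2^2 + Z_1 no longer applies, and Z_3 = 1.
Z_4 = 3*Z_3 - Z_1 - 4  [with Z_3=1, Z_1=-3]  = 2
Without intervention: Z_2 = 7 if Z_1 >= 6 else 8  [with Z_1=-3]  = 8; Z_3 = Z_2^2 + Z_1  [with Z_2=8, Z_1=-3]  = 61; Z_4 = 3*Z_3 - Z_1 - 4  [with Z_3=61, Z_1=-3]  = 182.
Change = 2 − 182 = -180.

-180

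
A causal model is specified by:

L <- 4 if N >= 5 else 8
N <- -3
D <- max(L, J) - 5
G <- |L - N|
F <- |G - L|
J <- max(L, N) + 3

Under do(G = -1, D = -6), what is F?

The joint intervention fixes G = -1, D = -6, removing each variable's own equation.
L = 4 if N >= 5 else 8  [with N=-3]  = 8
F = |G - L|  [with G=-1, L=8]  = 9

9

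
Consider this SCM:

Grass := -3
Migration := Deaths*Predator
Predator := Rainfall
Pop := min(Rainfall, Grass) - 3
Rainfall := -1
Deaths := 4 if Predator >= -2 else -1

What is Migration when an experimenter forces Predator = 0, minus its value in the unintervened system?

4

do(Predator=0) replaces the equation Predator := Rainfall with the constant Predator = 0.
Deaths = 4 if Predator >= -2 else -1  [with Predator=0]  = 4
Migration = Deaths*Predator  [with Deaths=4, Predator=0]  = 0
Without intervention: Predator = Rainfall  [with Rainfall=-1]  = -1; Deaths = 4 if Predator >= -2 else -1  [with Predator=-1]  = 4; Migration = Deaths*Predator  [with Deaths=4, Predator=-1]  = -4.
Change = 0 − (-4) = 4.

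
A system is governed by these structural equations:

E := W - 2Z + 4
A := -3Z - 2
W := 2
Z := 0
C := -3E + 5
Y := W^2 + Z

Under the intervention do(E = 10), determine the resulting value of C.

-25

The intervention breaks the incoming arrows to E: E := W - 2Z + 4 no longer applies, and E = 10.
C = -3E + 5  [with E=10]  = -25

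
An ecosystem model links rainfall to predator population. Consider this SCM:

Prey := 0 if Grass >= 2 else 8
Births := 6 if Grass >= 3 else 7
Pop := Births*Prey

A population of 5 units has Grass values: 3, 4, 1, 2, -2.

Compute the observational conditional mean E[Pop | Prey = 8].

E[Pop|Prey=8] averages over only the 2 units with Prey=8 (Grass = 1, -2): Pop = 56, 56, mean 56.

56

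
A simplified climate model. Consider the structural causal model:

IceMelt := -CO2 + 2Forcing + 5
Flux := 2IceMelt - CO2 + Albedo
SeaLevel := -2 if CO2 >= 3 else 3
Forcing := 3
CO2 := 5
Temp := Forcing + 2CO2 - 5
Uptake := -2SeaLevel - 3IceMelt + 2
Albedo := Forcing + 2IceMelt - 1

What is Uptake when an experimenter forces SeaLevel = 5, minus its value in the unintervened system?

Intervening sets SeaLevel = 5 and removes its equation (SeaLevel := -2 if CO2 >= 3 else 3).
IceMelt = -CO2 + 2Forcing + 5  [with CO2=5, Forcing=3]  = 6
Uptake = -2SeaLevel - 3IceMelt + 2  [with SeaLevel=5, IceMelt=6]  = -26
Without intervention: IceMelt = -CO2 + 2Forcing + 5  [with CO2=5, Forcing=3]  = 6; SeaLevel = -2 if CO2 >= 3 else 3  [with CO2=5]  = -2; Uptake = -2SeaLevel - 3IceMelt + 2  [with SeaLevel=-2, IceMelt=6]  = -12.
Change = -26 − (-12) = -14.

-14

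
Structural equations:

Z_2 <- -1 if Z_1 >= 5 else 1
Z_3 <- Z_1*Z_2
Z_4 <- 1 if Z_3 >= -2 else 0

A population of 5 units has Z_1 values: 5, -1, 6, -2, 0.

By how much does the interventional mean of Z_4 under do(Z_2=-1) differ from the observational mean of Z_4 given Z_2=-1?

0.6

do(Z_2=-1) breaks Z_2's dependence on Z_1. With Z_2=-1 fixed, Z_4 across the units is 0, 1, 0, 1, 1, mean 0.6.
Observing Z_2=-1 restricts to units where Z_2's equation naturally yields -1: Z_1 ∈ {5, 6}. In that subpopulation Z_4 = 0, 0, mean 0.
Difference = 0.6 − 0 = 0.6.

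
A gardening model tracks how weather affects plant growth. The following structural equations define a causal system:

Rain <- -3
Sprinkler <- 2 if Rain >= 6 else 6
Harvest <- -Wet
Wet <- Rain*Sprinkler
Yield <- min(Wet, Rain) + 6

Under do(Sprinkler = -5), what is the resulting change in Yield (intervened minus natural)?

15

Under do(Sprinkler=-5), the mechanism Sprinkler <- 2 if Rain >= 6 else 6 is discarded; Sprinkler is fixed at -5.
Wet = Rain*Sprinkler  [with Rain=-3, Sprinkler=-5]  = 15
Yield = min(Wet, Rain) + 6  [with Wet=15, Rain=-3]  = 3
Without intervention: Sprinkler = 2 if Rain >= 6 else 6  [with Rain=-3]  = 6; Wet = Rain*Sprinkler  [with Rain=-3, Sprinkler=6]  = -18; Yield = min(Wet, Rain) + 6  [with Wet=-18, Rain=-3]  = -12.
Change = 3 − (-12) = 15.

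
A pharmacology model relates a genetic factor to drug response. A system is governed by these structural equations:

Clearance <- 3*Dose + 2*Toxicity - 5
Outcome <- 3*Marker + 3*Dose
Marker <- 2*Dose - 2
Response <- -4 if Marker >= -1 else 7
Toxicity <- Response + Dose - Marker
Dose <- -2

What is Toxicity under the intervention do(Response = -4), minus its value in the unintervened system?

The intervention breaks the incoming arrows to Response: Response <- -4 if Marker >= -1 else 7 no longer applies, and Response = -4.
Marker = 2*Dose - 2  [with Dose=-2]  = -6
Toxicity = Response + Dose - Marker  [with Response=-4, Dose=-2, Marker=-6]  = 0
Without intervention: Marker = 2*Dose - 2  [with Dose=-2]  = -6; Response = -4 if Marker >= -1 else 7  [with Marker=-6]  = 7; Toxicity = Response + Dose - Marker  [with Response=7, Dose=-2, Marker=-6]  = 11.
Change = 0 − 11 = -11.

-11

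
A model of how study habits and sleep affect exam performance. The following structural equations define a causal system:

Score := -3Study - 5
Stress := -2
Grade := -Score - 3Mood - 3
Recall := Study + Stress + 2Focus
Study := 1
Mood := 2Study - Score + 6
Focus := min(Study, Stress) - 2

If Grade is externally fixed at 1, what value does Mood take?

The intervention breaks the incoming arrows to Grade: Grade := -Score - 3Mood - 3 no longer applies, and Grade = 1.
Mood is not downstream of the intervention, so its value is determined by the original equations.
Score = -3Study - 5  [with Study=1]  = -8
Mood = 2Study - Score + 6  [with Study=1, Score=-8]  = 16

16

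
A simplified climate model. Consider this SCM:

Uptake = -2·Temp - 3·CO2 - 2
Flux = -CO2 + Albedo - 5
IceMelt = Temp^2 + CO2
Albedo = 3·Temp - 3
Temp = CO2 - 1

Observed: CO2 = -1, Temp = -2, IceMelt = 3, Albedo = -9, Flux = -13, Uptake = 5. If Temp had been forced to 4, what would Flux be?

do(Temp=4) replaces the equation Temp = CO2 - 1 with the constant Temp = 4.
Albedo = 3·Temp - 3  [with Temp=4]  = 9
Flux = -CO2 + Albedo - 5  [with CO2=-1, Albedo=9]  = 5

5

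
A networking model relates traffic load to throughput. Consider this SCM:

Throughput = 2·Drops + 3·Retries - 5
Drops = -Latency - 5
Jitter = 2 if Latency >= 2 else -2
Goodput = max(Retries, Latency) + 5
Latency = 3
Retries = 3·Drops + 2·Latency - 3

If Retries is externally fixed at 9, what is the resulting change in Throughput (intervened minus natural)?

do(Retries=9) replaces the equation Retries = 3·Drops + 2·Latency - 3 with the constant Retries = 9.
Drops = -Latency - 5  [with Latency=3]  = -8
Throughput = 2·Drops + 3·Retries - 5  [with Drops=-8, Retries=9]  = 6
Without intervention: Drops = -Latency - 5  [with Latency=3]  = -8; Retries = 3·Drops + 2·Latency - 3  [with Drops=-8, Latency=3]  = -21; Throughput = 2·Drops + 3·Retries - 5  [with Drops=-8, Retries=-21]  = -84.
Change = 6 − (-84) = 90.

90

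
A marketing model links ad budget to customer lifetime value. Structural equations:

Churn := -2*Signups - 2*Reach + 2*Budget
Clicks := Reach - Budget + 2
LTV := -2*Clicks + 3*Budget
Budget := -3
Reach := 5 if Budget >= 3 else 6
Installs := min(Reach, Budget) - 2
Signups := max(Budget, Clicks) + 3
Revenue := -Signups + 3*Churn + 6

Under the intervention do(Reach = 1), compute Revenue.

-81

Under do(Reach=1), the mechanism Reach := 5 if Budget >= 3 else 6 is discarded; Reach is fixed at 1.
Clicks = Reach - Budget + 2  [with Reach=1, Budget=-3]  = 6
Signups = max(Budget, Clicks) + 3  [with Budget=-3, Clicks=6]  = 9
Churn = -2*Signups - 2*Reach + 2*Budget  [with Signups=9, Reach=1, Budget=-3]  = -26
Revenue = -Signups + 3*Churn + 6  [with Signups=9, Churn=-26]  = -81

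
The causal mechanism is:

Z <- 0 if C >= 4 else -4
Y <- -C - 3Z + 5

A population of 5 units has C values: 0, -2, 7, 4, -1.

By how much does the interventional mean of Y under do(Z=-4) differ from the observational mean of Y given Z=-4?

-2.6

The intervention sets Z=-4 in all 5 units regardless of C. Recomputing Y per unit gives 17, 19, 10, 13, 18; average 15.4.
E[Y|Z=-4] averages over only the 3 units with Z=-4 (C = 0, -2, -1): Y = 17, 19, 18, mean 18.
Difference = 15.4 − 18 = -2.6.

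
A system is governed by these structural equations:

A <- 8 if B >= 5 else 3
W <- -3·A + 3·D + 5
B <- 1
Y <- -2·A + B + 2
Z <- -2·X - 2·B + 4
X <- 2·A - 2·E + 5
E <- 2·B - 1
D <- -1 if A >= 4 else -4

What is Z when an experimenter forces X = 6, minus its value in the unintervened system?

The intervention breaks the incoming arrows to X: X <- 2·A - 2·E + 5 no longer applies, and X = 6.
Z = -2·X - 2·B + 4  [with X=6, B=1]  = -10
Without intervention: A = 8 if B >= 5 else 3  [with B=1]  = 3; E = 2·B - 1  [with B=1]  = 1; X = 2·A - 2·E + 5  [with A=3, E=1]  = 9; Z = -2·X - 2·B + 4  [with X=9, B=1]  = -16.
Change = -10 − (-16) = 6.

6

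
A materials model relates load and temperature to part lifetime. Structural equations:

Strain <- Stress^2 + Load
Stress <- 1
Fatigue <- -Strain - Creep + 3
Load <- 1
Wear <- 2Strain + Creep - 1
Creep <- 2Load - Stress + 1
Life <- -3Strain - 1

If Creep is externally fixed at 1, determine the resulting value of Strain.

2

Under do(Creep=1), the mechanism Creep <- 2Load - Stress + 1 is discarded; Creep is fixed at 1.
Since Strain is not a descendant of the intervened variable, it is unaffected.
Strain = Stress^2 + Load  [with Stress=1, Load=1]  = 2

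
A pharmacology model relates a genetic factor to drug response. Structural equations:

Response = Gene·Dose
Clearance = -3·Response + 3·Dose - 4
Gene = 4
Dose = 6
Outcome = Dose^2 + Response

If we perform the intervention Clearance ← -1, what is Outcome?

Intervening sets Clearance = -1 and removes its equation (Clearance = -3·Response + 3·Dose - 4).
No directed path runs from Clearance to Outcome, so Outcome keeps its natural value.
Response = Gene·Dose  [with Gene=4, Dose=6]  = 24
Outcome = Dose^2 + Response  [with Dose=6, Response=24]  = 60

60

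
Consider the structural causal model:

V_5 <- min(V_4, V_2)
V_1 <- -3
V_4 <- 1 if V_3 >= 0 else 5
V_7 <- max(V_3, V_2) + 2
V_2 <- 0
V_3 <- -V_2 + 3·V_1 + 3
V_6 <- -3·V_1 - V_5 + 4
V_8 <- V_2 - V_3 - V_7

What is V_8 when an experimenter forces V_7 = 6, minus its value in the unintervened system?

do(V_7=6) replaces the equation V_7 <- max(V_3, V_2) + 2 with the constant V_7 = 6.
V_3 = -V_2 + 3·V_1 + 3  [with V_2=0, V_1=-3]  = -6
V_8 = V_2 - V_3 - V_7  [with V_2=0, V_3=-6, V_7=6]  = 0
Without intervention: V_3 = -V_2 + 3·V_1 + 3  [with V_2=0, V_1=-3]  = -6; V_7 = max(V_3, V_2) + 2  [with V_3=-6, V_2=0]  = 2; V_8 = V_2 - V_3 - V_7  [with V_2=0, V_3=-6, V_7=2]  = 4.
Change = 0 − 4 = -4.

-4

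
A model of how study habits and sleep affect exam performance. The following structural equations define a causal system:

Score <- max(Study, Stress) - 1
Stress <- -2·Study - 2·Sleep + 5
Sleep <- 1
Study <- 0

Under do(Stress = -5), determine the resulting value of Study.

0

Under do(Stress=-5), the mechanism Stress <- -2·Study - 2·Sleep + 5 is discarded; Stress is fixed at -5.
Study is not downstream of the intervention, so its value is determined by the original equations.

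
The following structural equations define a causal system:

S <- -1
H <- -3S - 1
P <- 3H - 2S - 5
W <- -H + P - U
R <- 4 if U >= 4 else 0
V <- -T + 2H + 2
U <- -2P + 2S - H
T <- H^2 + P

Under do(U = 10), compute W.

-9

Under do(U=10), the mechanism U <- -2P + 2S - H is discarded; U is fixed at 10.
H = -3S - 1  [with S=-1]  = 2
P = 3H - 2S - 5  [with H=2, S=-1]  = 3
W = -H + P - U  [with H=2, P=3, U=10]  = -9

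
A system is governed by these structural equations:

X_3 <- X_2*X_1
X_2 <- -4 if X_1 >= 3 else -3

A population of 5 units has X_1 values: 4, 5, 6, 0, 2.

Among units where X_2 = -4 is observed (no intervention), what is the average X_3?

-20

Observing X_2=-4 restricts to units where X_2's equation naturally yields -4: X_1 ∈ {4, 5, 6}. In that subpopulation X_3 = -16, -20, -24, mean -20.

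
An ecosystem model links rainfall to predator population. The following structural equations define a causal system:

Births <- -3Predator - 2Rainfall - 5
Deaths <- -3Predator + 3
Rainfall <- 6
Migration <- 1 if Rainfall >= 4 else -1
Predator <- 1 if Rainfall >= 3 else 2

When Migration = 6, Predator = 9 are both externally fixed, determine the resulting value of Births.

Setting Migration = 6, Predator = 9 by intervention discards those variables' equations.
Births = -3Predator - 2Rainfall - 5  [with Predator=9, Rainfall=6]  = -44

-44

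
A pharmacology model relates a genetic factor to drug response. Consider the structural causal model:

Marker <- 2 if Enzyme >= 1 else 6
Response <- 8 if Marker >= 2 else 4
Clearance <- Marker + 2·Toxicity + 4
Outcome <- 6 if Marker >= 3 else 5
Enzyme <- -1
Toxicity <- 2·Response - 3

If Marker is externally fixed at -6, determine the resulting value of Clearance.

8

do(Marker=-6) replaces the equation Marker <- 2 if Enzyme >= 1 else 6 with the constant Marker = -6.
Response = 8 if Marker >= 2 else 4  [with Marker=-6]  = 4
Toxicity = 2·Response - 3  [with Response=4]  = 5
Clearance = Marker + 2·Toxicity + 4  [with Marker=-6, Toxicity=5]  = 8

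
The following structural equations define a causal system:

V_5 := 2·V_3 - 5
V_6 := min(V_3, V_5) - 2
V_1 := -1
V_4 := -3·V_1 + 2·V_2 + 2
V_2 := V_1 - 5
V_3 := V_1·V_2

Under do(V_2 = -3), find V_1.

Under do(V_2=-3), the mechanism V_2 := V_1 - 5 is discarded; V_2 is fixed at -3.
V_1 is not downstream of the intervention, so its value is determined by the original equations.

-1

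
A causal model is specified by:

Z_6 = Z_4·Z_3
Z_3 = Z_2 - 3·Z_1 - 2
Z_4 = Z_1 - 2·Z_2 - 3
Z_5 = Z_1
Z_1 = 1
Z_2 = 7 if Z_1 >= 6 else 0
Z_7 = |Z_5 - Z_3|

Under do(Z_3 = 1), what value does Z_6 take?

The intervention breaks the incoming arrows to Z_3: Z_3 = Z_2 - 3·Z_1 - 2 no longer applies, and Z_3 = 1.
Z_2 = 7 if Z_1 >= 6 else 0  [with Z_1=1]  = 0
Z_4 = Z_1 - 2·Z_2 - 3  [with Z_1=1, Z_2=0]  = -2
Z_6 = Z_4·Z_3  [with Z_4=-2, Z_3=1]  = -2

-2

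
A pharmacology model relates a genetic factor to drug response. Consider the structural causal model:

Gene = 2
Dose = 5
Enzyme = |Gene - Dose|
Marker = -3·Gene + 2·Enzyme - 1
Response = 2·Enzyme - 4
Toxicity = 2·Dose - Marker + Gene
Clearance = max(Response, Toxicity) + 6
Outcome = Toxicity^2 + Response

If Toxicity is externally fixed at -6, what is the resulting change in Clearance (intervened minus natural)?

Intervening sets Toxicity = -6 and removes its equation (Toxicity = 2·Dose - Marker + Gene).
Enzyme = |Gene - Dose|  [with Gene=2, Dose=5]  = 3
Response = 2·Enzyme - 4  [with Enzyme=3]  = 2
Clearance = max(Response, Toxicity) + 6  [with Response=2, Toxicity=-6]  = 8
Without intervention: Enzyme = |Gene - Dose|  [with Gene=2, Dose=5]  = 3; Marker = -3·Gene + 2·Enzyme - 1  [with Gene=2, Enzyme=3]  = -1; Response = 2·Enzyme - 4  [with Enzyme=3]  = 2; Toxicity = 2·Dose - Marker + Gene  [with Dose=5, Marker=-1, Gene=2]  = 13; Clearance = max(Response, Toxicity) + 6  [with Response=2, Toxicity=13]  = 19.
Change = 8 − 19 = -11.

-11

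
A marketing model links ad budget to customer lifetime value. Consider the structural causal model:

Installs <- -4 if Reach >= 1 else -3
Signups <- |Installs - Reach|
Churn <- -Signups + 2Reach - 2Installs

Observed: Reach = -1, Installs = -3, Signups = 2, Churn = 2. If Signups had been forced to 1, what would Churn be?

3

The intervention breaks the incoming arrows to Signups: Signups <- |Installs - Reach| no longer applies, and Signups = 1.
Installs = -4 if Reach >= 1 else -3  [with Reach=-1]  = -3
Churn = -Signups + 2Reach - 2Installs  [with Signups=1, Reach=-1, Installs=-3]  = 3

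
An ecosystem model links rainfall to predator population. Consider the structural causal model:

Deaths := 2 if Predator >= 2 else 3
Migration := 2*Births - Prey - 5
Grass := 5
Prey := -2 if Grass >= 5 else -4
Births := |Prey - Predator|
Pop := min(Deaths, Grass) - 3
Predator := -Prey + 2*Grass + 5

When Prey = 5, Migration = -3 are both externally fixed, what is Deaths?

Setting Prey = 5, Migration = -3 by intervention discards those variables' equations.
Predator = -Prey + 2*Grass + 5  [with Prey=5, Grass=5]  = 10
Deaths = 2 if Predator >= 2 else 3  [with Predator=10]  = 2

2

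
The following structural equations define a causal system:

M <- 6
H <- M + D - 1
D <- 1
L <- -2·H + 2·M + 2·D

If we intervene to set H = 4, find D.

Under do(H=4), the mechanism H <- M + D - 1 is discarded; H is fixed at 4.
Since D is not a descendant of the intervened variable, it is unaffected.

1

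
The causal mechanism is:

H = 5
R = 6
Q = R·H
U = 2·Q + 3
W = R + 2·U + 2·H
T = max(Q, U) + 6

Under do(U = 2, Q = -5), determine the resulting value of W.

The joint intervention fixes U = 2, Q = -5, removing each variable's own equation.
W = R + 2·U + 2·H  [with R=6, U=2, H=5]  = 20

20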